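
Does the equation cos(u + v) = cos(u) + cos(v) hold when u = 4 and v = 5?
Substituting u = 4, v = 5:

LHS = cos(4 + 5) = cos(9) ≈ -0.9111
RHS = cos(4) + cos(5) ≈ -0.37

LHS ≠ RHS, so the equation does not hold at this point.

Answer: Fails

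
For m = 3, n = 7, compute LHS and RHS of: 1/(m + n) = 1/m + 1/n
LHS = 1/(3 + 7) = 1/10
RHS = 1/3 + 1/7 = 10/21

LHS ≠ RHS, so the equation does not hold here.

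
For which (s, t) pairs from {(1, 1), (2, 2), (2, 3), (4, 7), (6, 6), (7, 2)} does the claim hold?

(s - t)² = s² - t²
(1, 1), (2, 2), (6, 6)

Testing each pair:
(1, 1): LHS = 0, RHS = 0 → holds
(2, 2): LHS = 0, RHS = 0 → holds
(2, 3): LHS = 1, RHS = -5 → fails
(4, 7): LHS = 9, RHS = -33 → fails
(6, 6): LHS = 0, RHS = 0 → holds
(7, 2): LHS = 25, RHS = 45 → fails

3 of 6 pairs satisfy the claim.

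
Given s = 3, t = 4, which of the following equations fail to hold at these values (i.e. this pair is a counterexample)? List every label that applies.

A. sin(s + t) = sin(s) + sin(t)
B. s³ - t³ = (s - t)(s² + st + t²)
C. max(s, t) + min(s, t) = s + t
A

Evaluating each claim at the given values:
A. LHS = sin(7) ≈ 0.657, RHS = sin(4) + sin(3) ≈ -0.6157 → fails here (LHS ≠ RHS)
B. LHS = -37, RHS = -37 → holds here (LHS = RHS)
C. LHS = 7, RHS = 7 → holds here (LHS = RHS)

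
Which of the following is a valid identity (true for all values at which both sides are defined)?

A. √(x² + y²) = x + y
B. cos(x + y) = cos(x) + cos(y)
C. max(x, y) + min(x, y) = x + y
C

A: fails at (3, 7) — LHS = √(58) ≈ 7.616, RHS = 10.
B: fails at (1, 4) — LHS = cos(5) ≈ 0.2837, RHS = cos(4) + cos(1) ≈ -0.1133.
C: holds — e.g. at (3, 5), both sides equal 8.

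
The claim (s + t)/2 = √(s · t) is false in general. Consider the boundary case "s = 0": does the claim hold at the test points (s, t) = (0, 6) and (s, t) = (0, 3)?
No, fails at both test points

At (0, 6): LHS = 3 ≠ RHS = 0
At (0, 3): LHS = 3/2 ≠ RHS = 0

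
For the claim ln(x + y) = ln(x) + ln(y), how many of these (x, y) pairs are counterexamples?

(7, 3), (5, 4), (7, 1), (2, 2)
Testing each pair:
(7, 3): LHS = ln(10) ≈ 2.303, RHS = ln(3) + ln(7) ≈ 3.045 → counterexample
(5, 4): LHS = ln(9) ≈ 2.197, RHS = ln(4) + ln(5) ≈ 2.996 → counterexample
(7, 1): LHS = ln(8) ≈ 2.079, RHS = ln(7) ≈ 1.946 → counterexample
(2, 2): LHS = ln(4) ≈ 1.386, RHS = 2·ln(2) ≈ 1.386 → satisfies claim

That makes 3 counterexamples.

Answer: 3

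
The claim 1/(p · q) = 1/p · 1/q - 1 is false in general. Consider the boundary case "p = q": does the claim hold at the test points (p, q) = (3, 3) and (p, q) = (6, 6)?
No, fails at both test points

At (3, 3): LHS = 1/9 ≠ RHS = -8/9
At (6, 6): LHS = 1/36 ≠ RHS = -35/36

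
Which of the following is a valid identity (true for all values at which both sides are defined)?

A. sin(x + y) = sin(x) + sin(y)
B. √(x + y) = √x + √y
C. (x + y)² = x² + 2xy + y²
C

A: fails at (3, 3) — LHS = sin(6) ≈ -0.2794, RHS = 2·sin(3) ≈ 0.2822.
B: fails at (2, 7) — LHS = 3, RHS = √(2) + √(7) ≈ 4.06.
C: holds — e.g. at (4, 6), both sides equal 100.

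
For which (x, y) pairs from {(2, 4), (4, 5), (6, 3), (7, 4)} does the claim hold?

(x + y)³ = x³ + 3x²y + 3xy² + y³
Testing each pair:
(2, 4): LHS = 216, RHS = 216 → holds
(4, 5): LHS = 729, RHS = 729 → holds
(6, 3): LHS = 729, RHS = 729 → holds
(7, 4): LHS = 1331, RHS = 1331 → holds

Every pair satisfies the claim.

Answer: All pairs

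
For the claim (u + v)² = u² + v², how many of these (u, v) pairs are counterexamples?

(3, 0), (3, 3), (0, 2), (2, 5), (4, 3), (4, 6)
4

Testing each pair:
(3, 0): LHS = 9, RHS = 9 → satisfies claim
(3, 3): LHS = 36, RHS = 18 → counterexample
(0, 2): LHS = 4, RHS = 4 → satisfies claim
(2, 5): LHS = 49, RHS = 29 → counterexample
(4, 3): LHS = 49, RHS = 25 → counterexample
(4, 6): LHS = 100, RHS = 52 → counterexample

That makes 4 counterexamples.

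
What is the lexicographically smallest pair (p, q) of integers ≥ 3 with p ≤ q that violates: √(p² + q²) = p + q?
Substituting (3, 3) into the claim:
LHS = √(3² + 3²) = 3·√(2) ≈ 4.243
RHS = 3 + 3 = 6

Since LHS ≠ RHS, this pair disproves the claim, and no lexicographically smaller pair (p ≤ q, integers ≥ 3) does.

For instance (8, 9) is also a counterexample (LHS = √(145) ≈ 12.04, RHS = 17), but it's lexicographically larger.

Answer: (p, q) = (3, 3)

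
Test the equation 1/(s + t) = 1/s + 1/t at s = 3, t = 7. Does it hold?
Fails

Substituting s = 3, t = 7:

LHS = 1/(3 + 7) = 1/10
RHS = 1/3 + 1/7 = 10/21

LHS ≠ RHS, so the equation does not hold at this point.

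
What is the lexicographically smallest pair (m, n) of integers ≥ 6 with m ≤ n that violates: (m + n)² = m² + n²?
Substituting (6, 6) into the claim:
LHS = (6 + 6)² = 144
RHS = 6² + 6² = 72

Since LHS ≠ RHS, this pair disproves the claim, and no lexicographically smaller pair (m ≤ n, integers ≥ 6) does.

For instance (10, 10) is also a counterexample (LHS = 400, RHS = 200), but it's lexicographically larger.

Answer: (m, n) = (6, 6)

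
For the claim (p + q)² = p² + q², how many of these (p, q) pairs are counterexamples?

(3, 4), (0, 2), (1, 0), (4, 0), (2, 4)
Testing each pair:
(3, 4): LHS = 49, RHS = 25 → counterexample
(0, 2): LHS = 4, RHS = 4 → satisfies claim
(1, 0): LHS = 1, RHS = 1 → satisfies claim
(4, 0): LHS = 16, RHS = 16 → satisfies claim
(2, 4): LHS = 36, RHS = 20 → counterexample

That makes 2 counterexamples.

Answer: 2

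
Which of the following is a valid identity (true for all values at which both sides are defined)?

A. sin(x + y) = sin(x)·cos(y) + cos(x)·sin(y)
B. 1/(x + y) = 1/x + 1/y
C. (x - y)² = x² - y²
A

A: holds — e.g. at (2, 5), both sides equal sin(7) ≈ 0.657.
B: fails at (6, 7) — LHS = 1/13, RHS = 13/42.
C: fails at (1, 5) — LHS = 16, RHS = -24.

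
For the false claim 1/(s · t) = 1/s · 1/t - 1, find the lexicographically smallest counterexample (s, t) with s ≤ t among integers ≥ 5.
(s, t) = (5, 5)

Substituting (5, 5) into the claim:
LHS = 1/(5 · 5) = 1/25
RHS = 1/5 · 1/5 - 1 = -24/25

Since LHS ≠ RHS, this pair disproves the claim, and no lexicographically smaller pair (s ≤ t, integers ≥ 5) does.

For instance (7, 10) is also a counterexample (LHS = 1/70, RHS = -69/70), but it's lexicographically larger.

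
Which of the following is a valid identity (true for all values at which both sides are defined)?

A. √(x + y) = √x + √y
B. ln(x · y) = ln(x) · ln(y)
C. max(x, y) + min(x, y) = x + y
C

A: fails at (2, 4) — LHS = √(6) ≈ 2.449, RHS = √(2) + 2 ≈ 3.414.
B: fails at (3, 4) — LHS = ln(12) ≈ 2.485, RHS = ln(3)·ln(4) ≈ 1.523.
C: holds — e.g. at (2, 5), both sides equal 7.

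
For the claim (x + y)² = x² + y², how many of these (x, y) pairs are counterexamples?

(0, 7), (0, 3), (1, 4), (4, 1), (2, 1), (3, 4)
Testing each pair:
(0, 7): LHS = 49, RHS = 49 → satisfies claim
(0, 3): LHS = 9, RHS = 9 → satisfies claim
(1, 4): LHS = 25, RHS = 17 → counterexample
(4, 1): LHS = 25, RHS = 17 → counterexample
(2, 1): LHS = 9, RHS = 5 → counterexample
(3, 4): LHS = 49, RHS = 25 → counterexample

That makes 4 counterexamples.

Answer: 4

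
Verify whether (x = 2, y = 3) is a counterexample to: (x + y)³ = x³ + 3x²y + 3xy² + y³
Substituting x = 2, y = 3:
LHS = (2 + 3)³ = 125
RHS = 2³ + 3·2²·3 + 3·2·3² + 3³ = 125

The sides agree, so this pair does not disprove the claim.

Answer: No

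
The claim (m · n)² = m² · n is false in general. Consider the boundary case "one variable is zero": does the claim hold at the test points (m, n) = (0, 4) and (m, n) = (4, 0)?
Yes, holds at both test points

At (0, 4): LHS = 0, RHS = 0 → equal
At (4, 0): LHS = 0, RHS = 0 → equal

So the claim does hold at both of these boundary points, even though it is not an identity.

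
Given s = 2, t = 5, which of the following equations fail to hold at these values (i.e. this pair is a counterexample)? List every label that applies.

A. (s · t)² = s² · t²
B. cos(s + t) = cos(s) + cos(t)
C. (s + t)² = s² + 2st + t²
Evaluating each claim at the given values:
A. LHS = 100, RHS = 100 → holds here (LHS = RHS)
B. LHS = cos(7) ≈ 0.7539, RHS = cos(2) + cos(5) ≈ -0.1325 → fails here (LHS ≠ RHS)
C. LHS = 49, RHS = 49 → holds here (LHS = RHS)

Answer: B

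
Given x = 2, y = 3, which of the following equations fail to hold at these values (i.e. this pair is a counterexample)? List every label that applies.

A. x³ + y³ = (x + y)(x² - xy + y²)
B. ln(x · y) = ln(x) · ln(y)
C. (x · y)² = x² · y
Evaluating each claim at the given values:
A. LHS = 35, RHS = 35 → holds here (LHS = RHS)
B. LHS = ln(6) ≈ 1.792, RHS = ln(2)·ln(3) ≈ 0.7615 → fails here (LHS ≠ RHS)
C. LHS = 36, RHS = 12 → fails here (LHS ≠ RHS)

Answer: B, C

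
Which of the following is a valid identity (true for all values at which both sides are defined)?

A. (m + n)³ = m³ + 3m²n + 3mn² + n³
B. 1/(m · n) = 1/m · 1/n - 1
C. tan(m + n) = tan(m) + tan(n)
A

A: holds — e.g. at (0, 1), both sides equal 1.
B: fails at (1, 5) — LHS = 1/5, RHS = -4/5.
C: fails at (2, 4) — LHS = tan(6) ≈ -0.291, RHS = tan(2) + tan(4) ≈ -1.027.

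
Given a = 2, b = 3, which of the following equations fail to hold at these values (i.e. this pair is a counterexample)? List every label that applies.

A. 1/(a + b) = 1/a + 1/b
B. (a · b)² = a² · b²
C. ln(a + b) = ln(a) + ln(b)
A, C

Evaluating each claim at the given values:
A. LHS = 1/5, RHS = 5/6 → fails here (LHS ≠ RHS)
B. LHS = 36, RHS = 36 → holds here (LHS = RHS)
C. LHS = ln(5) ≈ 1.609, RHS = ln(2) + ln(3) ≈ 1.792 → fails here (LHS ≠ RHS)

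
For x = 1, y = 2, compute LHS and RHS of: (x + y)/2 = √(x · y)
LHS = (1 + 2)/2 = 3/2
RHS = √(1 · 2) = √(2) ≈ 1.414

LHS ≠ RHS (they differ by about 0.08579), so the equation does not hold here.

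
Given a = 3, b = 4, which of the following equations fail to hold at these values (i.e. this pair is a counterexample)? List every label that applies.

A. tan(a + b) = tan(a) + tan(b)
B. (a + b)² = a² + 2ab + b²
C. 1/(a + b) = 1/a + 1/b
Evaluating each claim at the given values:
A. LHS = tan(7) ≈ 0.8714, RHS = tan(3) + tan(4) ≈ 1.015 → fails here (LHS ≠ RHS)
B. LHS = 49, RHS = 49 → holds here (LHS = RHS)
C. LHS = 1/7, RHS = 7/12 → fails here (LHS ≠ RHS)

Answer: A, C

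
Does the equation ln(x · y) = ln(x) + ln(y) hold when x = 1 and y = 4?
Holds

Substituting x = 1, y = 4:

LHS = ln(1 · 4) = ln(4) ≈ 1.386
RHS = ln(1) + ln(4) = ln(4) ≈ 1.386

LHS = RHS, so the equation holds at this point.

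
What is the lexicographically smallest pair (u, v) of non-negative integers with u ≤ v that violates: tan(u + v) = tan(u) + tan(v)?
Substituting (1, 1) into the claim:
LHS = tan(1 + 1) = tan(2) ≈ -2.185
RHS = tan(1) + tan(1) = 2·tan(1) ≈ 3.115

Since LHS ≠ RHS, this pair disproves the claim, and no lexicographically smaller pair (u ≤ v, non-negative integers) does.

For instance (5, 5) is also a counterexample (LHS = tan(10) ≈ 0.6484, RHS = 2·tan(5) ≈ -6.761), but it's lexicographically larger.

Answer: (u, v) = (1, 1)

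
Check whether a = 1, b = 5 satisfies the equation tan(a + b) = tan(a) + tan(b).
Substituting a = 1, b = 5:

LHS = tan(1 + 5) = tan(6) ≈ -0.291
RHS = tan(1) + tan(5) ≈ -1.823

LHS ≠ RHS, so the equation does not hold at this point.

Answer: Fails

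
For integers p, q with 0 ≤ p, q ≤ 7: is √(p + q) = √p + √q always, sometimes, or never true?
It holds at (p, q) = (6, 0) (both sides equal √(6) ≈ 2.449), but fails at (p, q) = (6, 5) (LHS = √(11) ≈ 3.317, RHS = √(5) + √(6) ≈ 4.686).

Answer: Sometimes true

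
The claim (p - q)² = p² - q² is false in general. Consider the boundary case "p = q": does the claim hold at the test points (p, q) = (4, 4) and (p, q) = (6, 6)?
Yes, holds at both test points

At (4, 4): LHS = 0, RHS = 0 → equal
At (6, 6): LHS = 0, RHS = 0 → equal

So the claim does hold at both of these boundary points, even though it is not an identity.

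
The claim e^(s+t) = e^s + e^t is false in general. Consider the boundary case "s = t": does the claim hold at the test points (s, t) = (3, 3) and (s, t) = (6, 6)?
At (3, 3): LHS = e^6 ≈ 403.4 ≠ RHS = 2·e^3 ≈ 40.17
At (6, 6): LHS = e^12 ≈ 162754.8 ≠ RHS = 2·e^6 ≈ 806.9

Answer: No, fails at both test points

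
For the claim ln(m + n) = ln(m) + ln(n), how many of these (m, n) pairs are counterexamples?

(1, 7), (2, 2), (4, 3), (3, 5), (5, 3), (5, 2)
Testing each pair:
(1, 7): LHS = ln(8) ≈ 2.079, RHS = ln(7) ≈ 1.946 → counterexample
(2, 2): LHS = ln(4) ≈ 1.386, RHS = 2·ln(2) ≈ 1.386 → satisfies claim
(4, 3): LHS = ln(7) ≈ 1.946, RHS = ln(3) + ln(4) ≈ 2.485 → counterexample
(3, 5): LHS = ln(8) ≈ 2.079, RHS = ln(3) + ln(5) ≈ 2.708 → counterexample
(5, 3): LHS = ln(8) ≈ 2.079, RHS = ln(3) + ln(5) ≈ 2.708 → counterexample
(5, 2): LHS = ln(7) ≈ 1.946, RHS = ln(2) + ln(5) ≈ 2.303 → counterexample

That makes 5 counterexamples.

Answer: 5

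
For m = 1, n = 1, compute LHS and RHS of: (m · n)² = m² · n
LHS = (1 · 1)² = 1
RHS = 1² · 1 = 1

LHS = RHS: the two sides agree.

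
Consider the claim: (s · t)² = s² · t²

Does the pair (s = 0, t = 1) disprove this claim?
Substituting s = 0, t = 1:
LHS = (0 · 1)² = 0
RHS = 0² · 1² = 0

The sides agree, so this pair does not disprove the claim.

Answer: No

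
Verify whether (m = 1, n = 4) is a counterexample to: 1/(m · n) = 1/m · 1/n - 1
Substituting m = 1, n = 4:
LHS = 1/(1 · 4) = 1/4
RHS = 1/1 · 1/4 - 1 = -3/4

Since LHS ≠ RHS, this pair disproves the claim.

Answer: Yes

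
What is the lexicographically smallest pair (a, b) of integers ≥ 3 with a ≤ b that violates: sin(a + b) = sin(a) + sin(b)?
(a, b) = (3, 3)

Substituting (3, 3) into the claim:
LHS = sin(3 + 3) = sin(6) ≈ -0.2794
RHS = sin(3) + sin(3) = 2·sin(3) ≈ 0.2822

Since LHS ≠ RHS, this pair disproves the claim, and no lexicographically smaller pair (a ≤ b, integers ≥ 3) does.

For instance (4, 10) is also a counterexample (LHS = sin(14) ≈ 0.9906, RHS = sin(4) + sin(10) ≈ -1.301), but it's lexicographically larger.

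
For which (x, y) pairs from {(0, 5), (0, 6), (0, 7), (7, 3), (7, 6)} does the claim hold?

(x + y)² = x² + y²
Testing each pair:
(0, 5): LHS = 25, RHS = 25 → holds
(0, 6): LHS = 36, RHS = 36 → holds
(0, 7): LHS = 49, RHS = 49 → holds
(7, 3): LHS = 100, RHS = 58 → fails
(7, 6): LHS = 169, RHS = 85 → fails

3 of 5 pairs satisfy the claim.

Answer: (0, 5), (0, 6), (0, 7)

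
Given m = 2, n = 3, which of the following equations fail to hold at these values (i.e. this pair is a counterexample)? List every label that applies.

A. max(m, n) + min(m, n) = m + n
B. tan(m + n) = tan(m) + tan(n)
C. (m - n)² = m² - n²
B, C

Evaluating each claim at the given values:
A. LHS = 5, RHS = 5 → holds here (LHS = RHS)
B. LHS = tan(5) ≈ -3.381, RHS = tan(2) + tan(3) ≈ -2.328 → fails here (LHS ≠ RHS)
C. LHS = 1, RHS = -5 → fails here (LHS ≠ RHS)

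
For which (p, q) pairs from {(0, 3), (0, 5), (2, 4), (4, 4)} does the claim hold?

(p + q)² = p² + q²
(0, 3), (0, 5)

Testing each pair:
(0, 3): LHS = 9, RHS = 9 → holds
(0, 5): LHS = 25, RHS = 25 → holds
(2, 4): LHS = 36, RHS = 20 → fails
(4, 4): LHS = 64, RHS = 32 → fails

2 of 4 pairs satisfy the claim.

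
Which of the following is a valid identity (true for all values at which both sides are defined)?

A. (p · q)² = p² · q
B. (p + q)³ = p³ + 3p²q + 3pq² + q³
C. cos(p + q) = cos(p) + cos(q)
B

A: fails at (3, 4) — LHS = 144, RHS = 36.
B: holds — e.g. at (6, 7), both sides equal 2197.
C: fails at (3, 7) — LHS = cos(10) ≈ -0.8391, RHS = cos(3) + cos(7) ≈ -0.2361.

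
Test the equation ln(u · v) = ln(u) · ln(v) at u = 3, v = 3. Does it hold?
Fails

Substituting u = 3, v = 3:

LHS = ln(3 · 3) = ln(9) ≈ 2.197
RHS = ln(3) · ln(3) = ln(3)² ≈ 1.207

LHS ≠ RHS, so the equation does not hold at this point.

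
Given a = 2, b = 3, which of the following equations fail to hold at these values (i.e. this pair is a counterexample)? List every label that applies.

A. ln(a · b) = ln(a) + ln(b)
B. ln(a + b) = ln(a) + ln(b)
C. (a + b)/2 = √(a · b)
B, C

Evaluating each claim at the given values:
A. LHS = ln(6) ≈ 1.792, RHS = ln(2) + ln(3) ≈ 1.792 → holds here (LHS = RHS)
B. LHS = ln(5) ≈ 1.609, RHS = ln(2) + ln(3) ≈ 1.792 → fails here (LHS ≠ RHS)
C. LHS = 5/2, RHS = √(6) ≈ 2.449 → fails here (LHS ≠ RHS)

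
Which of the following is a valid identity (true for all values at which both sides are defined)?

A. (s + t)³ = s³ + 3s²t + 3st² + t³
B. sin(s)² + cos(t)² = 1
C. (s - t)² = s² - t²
A: holds — e.g. at (5, 8), both sides equal 2197.
B: fails at (3, 7) — LHS = sin(3)² + cos(7)² ≈ 0.5883, RHS = 1.
C: fails at (6, 7) — LHS = 1, RHS = -13.

Answer: A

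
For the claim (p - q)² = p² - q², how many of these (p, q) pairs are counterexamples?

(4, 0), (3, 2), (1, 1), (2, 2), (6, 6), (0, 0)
1

Testing each pair:
(4, 0): LHS = 16, RHS = 16 → satisfies claim
(3, 2): LHS = 1, RHS = 5 → counterexample
(1, 1): LHS = 0, RHS = 0 → satisfies claim
(2, 2): LHS = 0, RHS = 0 → satisfies claim
(6, 6): LHS = 0, RHS = 0 → satisfies claim
(0, 0): LHS = 0, RHS = 0 → satisfies claim

That makes 1 counterexample.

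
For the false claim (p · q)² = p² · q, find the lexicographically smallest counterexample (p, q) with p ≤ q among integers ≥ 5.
(p, q) = (5, 5)

Substituting (5, 5) into the claim:
LHS = (5 · 5)² = 625
RHS = 5² · 5 = 125

Since LHS ≠ RHS, this pair disproves the claim, and no lexicographically smaller pair (p ≤ q, integers ≥ 5) does.

For instance (5, 11) is also a counterexample (LHS = 3025, RHS = 275), but it's lexicographically larger.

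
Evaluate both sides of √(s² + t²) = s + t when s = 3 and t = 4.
LHS = √(3² + 4²) = 5
RHS = 3 + 4 = 7

LHS ≠ RHS, so the equation does not hold here.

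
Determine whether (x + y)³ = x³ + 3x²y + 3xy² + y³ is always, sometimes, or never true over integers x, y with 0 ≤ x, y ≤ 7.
The identity holds for every pair in the range. For instance at (x, y) = (4, 3): both sides equal 343.

Answer: Always true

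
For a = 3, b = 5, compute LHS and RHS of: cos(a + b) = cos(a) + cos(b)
LHS = cos(3 + 5) = cos(8) ≈ -0.1455
RHS = cos(3) + cos(5) ≈ -0.7063

LHS ≠ RHS (they differ by about 0.5608), so the equation does not hold here.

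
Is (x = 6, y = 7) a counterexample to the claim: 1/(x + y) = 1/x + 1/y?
Substituting x = 6, y = 7:
LHS = 1/(6 + 7) = 1/13
RHS = 1/6 + 1/7 = 13/42

Since LHS ≠ RHS, this pair disproves the claim.

Answer: Yes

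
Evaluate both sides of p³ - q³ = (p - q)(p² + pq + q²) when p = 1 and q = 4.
LHS = 1³ - 4³ = -63
RHS = (1 - 4)(1² + 1·4 + 4²) = -63

LHS = RHS: the two sides agree.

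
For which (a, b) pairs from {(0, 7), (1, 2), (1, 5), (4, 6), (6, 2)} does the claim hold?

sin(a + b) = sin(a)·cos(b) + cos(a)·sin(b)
All pairs

Testing each pair:
(0, 7): LHS = sin(7) ≈ 0.657, RHS = sin(7) ≈ 0.657 → holds
(1, 2): LHS = sin(3) ≈ 0.1411, RHS = sin(1)·cos(2) + sin(2)·cos(1) ≈ 0.1411 → holds
(1, 5): LHS = sin(6) ≈ -0.2794, RHS = sin(5)·cos(1) + sin(1)·cos(5) ≈ -0.2794 → holds
(4, 6): LHS = sin(10) ≈ -0.544, RHS = sin(4)·cos(6) + sin(6)·cos(4) ≈ -0.544 → holds
(6, 2): LHS = sin(8) ≈ 0.9894, RHS = sin(6)·cos(2) + sin(2)·cos(6) ≈ 0.9894 → holds

Every pair satisfies the claim.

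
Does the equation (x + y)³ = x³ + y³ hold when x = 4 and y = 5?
Fails

Substituting x = 4, y = 5:

LHS = (4 + 5)³ = 729
RHS = 4³ + 5³ = 189

LHS ≠ RHS, so the equation does not hold at this point.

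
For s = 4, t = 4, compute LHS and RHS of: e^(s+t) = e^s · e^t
LHS = e^(4+4) = e^8 ≈ 2981
RHS = e^4 · e^4 = e^8 ≈ 2981

LHS = RHS: the two sides agree.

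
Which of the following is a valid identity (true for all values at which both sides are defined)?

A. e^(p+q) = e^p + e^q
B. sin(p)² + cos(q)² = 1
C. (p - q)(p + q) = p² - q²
C

A: fails at (4, 4) — LHS = e^8 ≈ 2981, RHS = 2·e^4 ≈ 109.2.
B: fails at (4, 5) — LHS = cos(5)² + sin(4)² ≈ 0.6532, RHS = 1.
C: holds — e.g. at (2, 5), both sides equal -21.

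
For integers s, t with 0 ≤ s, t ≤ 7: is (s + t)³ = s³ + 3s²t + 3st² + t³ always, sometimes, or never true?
Always true

The identity holds for every pair in the range. For instance at (s, t) = (5, 6): both sides equal 1331.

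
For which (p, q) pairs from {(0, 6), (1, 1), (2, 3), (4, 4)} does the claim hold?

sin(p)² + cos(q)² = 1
Testing each pair:
(0, 6): LHS = cos(6)² ≈ 0.9219, RHS = 1 → fails
(1, 1): LHS = cos(1)² + sin(1)² = 1, RHS = 1 → holds
(2, 3): LHS = sin(2)² + cos(3)² ≈ 1.807, RHS = 1 → fails
(4, 4): LHS = cos(4)² + sin(4)² = 1, RHS = 1 → holds

2 of 4 pairs satisfy the claim.

Answer: (1, 1), (4, 4)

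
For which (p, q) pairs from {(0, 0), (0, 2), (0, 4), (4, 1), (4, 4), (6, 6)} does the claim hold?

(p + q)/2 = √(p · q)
(0, 0), (4, 4), (6, 6)

Testing each pair:
(0, 0): LHS = 0, RHS = 0 → holds
(0, 2): LHS = 1, RHS = 0 → fails
(0, 4): LHS = 2, RHS = 0 → fails
(4, 1): LHS = 5/2, RHS = 2 → fails
(4, 4): LHS = 4, RHS = 4 → holds
(6, 6): LHS = 6, RHS = 6 → holds

3 of 6 pairs satisfy the claim.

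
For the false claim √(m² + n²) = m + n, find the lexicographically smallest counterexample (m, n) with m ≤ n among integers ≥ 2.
Substituting (2, 2) into the claim:
LHS = √(2² + 2²) = 2·√(2) ≈ 2.828
RHS = 2 + 2 = 4

Since LHS ≠ RHS, this pair disproves the claim, and no lexicographically smaller pair (m ≤ n, integers ≥ 2) does.

For instance (2, 4) is also a counterexample (LHS = 2·√(5) ≈ 4.472, RHS = 6), but it's lexicographically larger.

Answer: (m, n) = (2, 2)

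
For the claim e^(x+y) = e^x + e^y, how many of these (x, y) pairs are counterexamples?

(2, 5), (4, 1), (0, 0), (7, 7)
4

Testing each pair:
(2, 5): LHS = e^7 ≈ 1097, RHS = e^2 + e^5 ≈ 155.8 → counterexample
(4, 1): LHS = e^5 ≈ 148.4, RHS = e + e^4 ≈ 57.32 → counterexample
(0, 0): LHS = 1, RHS = 2 → counterexample
(7, 7): LHS = e^14 ≈ 1202604.3, RHS = 2·e^7 ≈ 2193 → counterexample

That makes 4 counterexamples.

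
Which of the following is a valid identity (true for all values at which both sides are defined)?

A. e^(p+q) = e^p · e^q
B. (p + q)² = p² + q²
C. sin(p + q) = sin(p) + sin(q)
A: holds — e.g. at (5, 5), both sides equal e^10 ≈ 22026.5.
B: fails at (5, 8) — LHS = 169, RHS = 89.
C: fails at (4, 6) — LHS = sin(10) ≈ -0.544, RHS = sin(4) + sin(6) ≈ -1.036.

Answer: A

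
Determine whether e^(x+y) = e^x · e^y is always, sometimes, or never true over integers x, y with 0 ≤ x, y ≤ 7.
Always true

The identity holds for every pair in the range. For instance at (x, y) = (7, 3): both sides equal e^10 ≈ 22026.5.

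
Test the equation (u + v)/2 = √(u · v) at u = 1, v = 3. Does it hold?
Fails

Substituting u = 1, v = 3:

LHS = (1 + 3)/2 = 2
RHS = √(1 · 3) = √(3) ≈ 1.732

LHS ≠ RHS, so the equation does not hold at this point.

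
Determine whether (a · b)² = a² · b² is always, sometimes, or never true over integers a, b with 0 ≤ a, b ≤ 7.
Always true

The identity holds for every pair in the range. For instance at (a, b) = (7, 2): both sides equal 196.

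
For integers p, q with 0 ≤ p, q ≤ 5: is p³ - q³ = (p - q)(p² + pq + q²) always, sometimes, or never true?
Always true

The identity holds for every pair in the range. For instance at (p, q) = (5, 0): both sides equal 125.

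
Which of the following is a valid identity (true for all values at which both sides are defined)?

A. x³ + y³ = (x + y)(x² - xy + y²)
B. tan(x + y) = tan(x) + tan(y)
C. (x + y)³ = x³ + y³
A

A: holds — e.g. at (3, 5), both sides equal 152.
B: fails at (3, 4) — LHS = tan(7) ≈ 0.8714, RHS = tan(3) + tan(4) ≈ 1.015.
C: fails at (4, 5) — LHS = 729, RHS = 189.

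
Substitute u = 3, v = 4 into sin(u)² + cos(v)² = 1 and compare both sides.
LHS = sin(3)² + cos(4)² ≈ 0.4472
RHS = 1

LHS ≠ RHS (they differ by about 0.5528), so the equation does not hold here.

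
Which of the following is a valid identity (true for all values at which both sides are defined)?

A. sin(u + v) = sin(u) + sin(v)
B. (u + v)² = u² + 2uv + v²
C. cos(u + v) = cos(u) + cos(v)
A: fails at (1, 5) — LHS = sin(6) ≈ -0.2794, RHS = sin(5) + sin(1) ≈ -0.1175.
B: holds — e.g. at (1, 3), both sides equal 16.
C: fails at (2, 3) — LHS = cos(5) ≈ 0.2837, RHS = cos(3) + cos(2) ≈ -1.406.

Answer: B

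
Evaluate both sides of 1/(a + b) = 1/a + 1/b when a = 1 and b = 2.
LHS = 1/(1 + 2) = 1/3
RHS = 1/1 + 1/2 = 3/2

LHS ≠ RHS, so the equation does not hold here.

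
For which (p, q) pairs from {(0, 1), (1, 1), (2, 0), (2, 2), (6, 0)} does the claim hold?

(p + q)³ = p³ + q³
(0, 1), (2, 0), (6, 0)

Testing each pair:
(0, 1): LHS = 1, RHS = 1 → holds
(1, 1): LHS = 8, RHS = 2 → fails
(2, 0): LHS = 8, RHS = 8 → holds
(2, 2): LHS = 64, RHS = 16 → fails
(6, 0): LHS = 216, RHS = 216 → holds

3 of 5 pairs satisfy the claim.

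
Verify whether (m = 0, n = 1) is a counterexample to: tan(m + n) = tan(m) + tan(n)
Substituting m = 0, n = 1:
LHS = tan(0 + 1) = tan(1) ≈ 1.557
RHS = tan(0) + tan(1) = tan(1) ≈ 1.557

The sides agree, so this pair does not disprove the claim.

Answer: No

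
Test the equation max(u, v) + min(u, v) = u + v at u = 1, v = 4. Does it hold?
Holds

Substituting u = 1, v = 4:

LHS = max(1, 4) + min(1, 4) = 5
RHS = 1 + 4 = 5

LHS = RHS, so the equation holds at this point.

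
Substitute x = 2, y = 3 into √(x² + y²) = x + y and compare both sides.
LHS = √(2² + 3²) = √(13) ≈ 3.606
RHS = 2 + 3 = 5

LHS ≠ RHS (they differ by about 1.394), so the equation does not hold here.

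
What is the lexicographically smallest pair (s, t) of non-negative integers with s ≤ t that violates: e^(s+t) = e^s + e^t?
Substituting (0, 0) into the claim:
LHS = e^(0+0) = 1
RHS = e^0 + e^0 = 2

Since LHS ≠ RHS, this pair disproves the claim, and no lexicographically smaller pair (s ≤ t, non-negative integers) does.

For instance (1, 1) is also a counterexample (LHS = e^2 ≈ 7.389, RHS = 2·e ≈ 5.437), but it's lexicographically larger.

Answer: (s, t) = (0, 0)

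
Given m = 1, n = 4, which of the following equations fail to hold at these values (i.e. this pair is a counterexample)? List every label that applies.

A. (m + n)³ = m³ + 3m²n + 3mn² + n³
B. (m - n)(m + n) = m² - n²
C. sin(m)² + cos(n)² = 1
Evaluating each claim at the given values:
A. LHS = 125, RHS = 125 → holds here (LHS = RHS)
B. LHS = -15, RHS = -15 → holds here (LHS = RHS)
C. LHS = cos(4)² + sin(1)² ≈ 1.135, RHS = 1 → fails here (LHS ≠ RHS)

Answer: C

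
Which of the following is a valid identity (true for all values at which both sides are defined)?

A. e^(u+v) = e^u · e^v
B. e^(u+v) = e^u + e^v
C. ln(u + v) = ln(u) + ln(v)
A

A: holds — e.g. at (4, 6), both sides equal e^10 ≈ 22026.5.
B: fails at (5, 8) — LHS = e^13 ≈ 442413.4, RHS = e^5 + e^8 ≈ 3129.
C: fails at (2, 7) — LHS = ln(9) ≈ 2.197, RHS = ln(2) + ln(7) ≈ 2.639.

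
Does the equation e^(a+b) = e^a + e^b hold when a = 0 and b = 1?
Substituting a = 0, b = 1:

LHS = e^(0+1) = e ≈ 2.718
RHS = e^0 + e^1 = 1 + e ≈ 3.718

LHS ≠ RHS, so the equation does not hold at this point.

Answer: Fails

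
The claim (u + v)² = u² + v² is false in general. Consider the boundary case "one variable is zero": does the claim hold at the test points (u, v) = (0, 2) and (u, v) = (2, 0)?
Yes, holds at both test points

At (0, 2): LHS = 4, RHS = 4 → equal
At (2, 0): LHS = 4, RHS = 4 → equal

So the claim does hold at both of these boundary points, even though it is not an identity.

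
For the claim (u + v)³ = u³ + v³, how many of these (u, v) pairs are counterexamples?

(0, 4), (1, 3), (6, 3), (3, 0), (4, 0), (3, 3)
3

Testing each pair:
(0, 4): LHS = 64, RHS = 64 → satisfies claim
(1, 3): LHS = 64, RHS = 28 → counterexample
(6, 3): LHS = 729, RHS = 243 → counterexample
(3, 0): LHS = 27, RHS = 27 → satisfies claim
(4, 0): LHS = 64, RHS = 64 → satisfies claim
(3, 3): LHS = 216, RHS = 54 → counterexample

That makes 3 counterexamples.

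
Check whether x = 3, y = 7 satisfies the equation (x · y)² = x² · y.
Substituting x = 3, y = 7:

LHS = (3 · 7)² = 441
RHS = 3² · 7 = 63

LHS ≠ RHS, so the equation does not hold at this point.

Answer: Fails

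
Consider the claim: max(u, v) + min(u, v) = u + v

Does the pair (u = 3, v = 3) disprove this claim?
Substituting u = 3, v = 3:
LHS = max(3, 3) + min(3, 3) = 6
RHS = 3 + 3 = 6

The sides agree, so this pair does not disprove the claim.

Answer: No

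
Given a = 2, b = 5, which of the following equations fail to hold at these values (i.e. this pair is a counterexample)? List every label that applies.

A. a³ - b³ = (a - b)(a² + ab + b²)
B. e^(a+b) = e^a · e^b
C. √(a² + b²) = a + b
Evaluating each claim at the given values:
A. LHS = -117, RHS = -117 → holds here (LHS = RHS)
B. LHS = e^7 ≈ 1097, RHS = e^7 ≈ 1097 → holds here (LHS = RHS)
C. LHS = √(29) ≈ 5.385, RHS = 7 → fails here (LHS ≠ RHS)

Answer: C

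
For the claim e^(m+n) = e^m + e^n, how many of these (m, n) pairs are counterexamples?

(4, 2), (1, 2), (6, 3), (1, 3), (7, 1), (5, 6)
Testing each pair:
(4, 2): LHS = e^6 ≈ 403.4, RHS = e^2 + e^4 ≈ 61.99 → counterexample
(1, 2): LHS = e^3 ≈ 20.09, RHS = e + e^2 ≈ 10.11 → counterexample
(6, 3): LHS = e^9 ≈ 8103, RHS = e^3 + e^6 ≈ 423.5 → counterexample
(1, 3): LHS = e^4 ≈ 54.6, RHS = e + e^3 ≈ 22.8 → counterexample
(7, 1): LHS = e^8 ≈ 2981, RHS = e + e^7 ≈ 1099 → counterexample
(5, 6): LHS = e^11 ≈ 59874.1, RHS = e^5 + e^6 ≈ 551.8 → counterexample

That makes 6 counterexamples.

Answer: 6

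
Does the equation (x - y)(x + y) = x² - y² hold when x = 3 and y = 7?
Holds

Substituting x = 3, y = 7:

LHS = (3 - 7)(3 + 7) = -40
RHS = 3² - 7² = -40

LHS = RHS, so the equation holds at this point.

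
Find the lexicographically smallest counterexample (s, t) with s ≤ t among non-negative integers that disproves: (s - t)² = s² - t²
(s, t) = (0, 1)

Substituting (0, 1) into the claim:
LHS = (0 - 1)² = 1
RHS = 0² - 1² = -1

Since LHS ≠ RHS, this pair disproves the claim, and no lexicographically smaller pair (s ≤ t, non-negative integers) does.

For instance (1, 5) is also a counterexample (LHS = 16, RHS = -24), but it's lexicographically larger.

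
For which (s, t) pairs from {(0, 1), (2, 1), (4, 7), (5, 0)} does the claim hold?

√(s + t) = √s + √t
(0, 1), (5, 0)

Testing each pair:
(0, 1): LHS = 1, RHS = 1 → holds
(2, 1): LHS = √(3) ≈ 1.732, RHS = 1 + √(2) ≈ 2.414 → fails
(4, 7): LHS = √(11) ≈ 3.317, RHS = 2 + √(7) ≈ 4.646 → fails
(5, 0): LHS = √(5) ≈ 2.236, RHS = √(5) ≈ 2.236 → holds

2 of 4 pairs satisfy the claim.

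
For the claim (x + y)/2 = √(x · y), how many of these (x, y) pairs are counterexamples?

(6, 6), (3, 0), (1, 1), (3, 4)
Testing each pair:
(6, 6): LHS = 6, RHS = 6 → satisfies claim
(3, 0): LHS = 3/2, RHS = 0 → counterexample
(1, 1): LHS = 1, RHS = 1 → satisfies claim
(3, 4): LHS = 7/2, RHS = 2·√(3) ≈ 3.464 → counterexample

That makes 2 counterexamples.

Answer: 2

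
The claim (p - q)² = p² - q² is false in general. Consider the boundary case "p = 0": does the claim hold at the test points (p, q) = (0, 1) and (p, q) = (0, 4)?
At (0, 1): LHS = 1 ≠ RHS = -1
At (0, 4): LHS = 16 ≠ RHS = -16

Answer: No, fails at both test points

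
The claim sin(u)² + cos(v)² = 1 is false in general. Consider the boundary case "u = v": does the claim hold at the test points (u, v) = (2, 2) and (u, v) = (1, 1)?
At (2, 2): LHS = cos(2)² + sin(2)² = 1, RHS = 1 → equal
At (1, 1): LHS = cos(1)² + sin(1)² = 1, RHS = 1 → equal

So the claim does hold at both of these boundary points, even though it is not an identity.

Answer: Yes, holds at both test points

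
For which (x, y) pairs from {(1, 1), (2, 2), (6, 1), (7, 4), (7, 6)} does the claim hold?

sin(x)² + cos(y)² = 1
(1, 1), (2, 2)

Testing each pair:
(1, 1): LHS = cos(1)² + sin(1)² = 1, RHS = 1 → holds
(2, 2): LHS = cos(2)² + sin(2)² = 1, RHS = 1 → holds
(6, 1): LHS = sin(6)² + cos(1)² ≈ 0.37, RHS = 1 → fails
(7, 4): LHS = cos(4)² + sin(7)² ≈ 0.8589, RHS = 1 → fails
(7, 6): LHS = sin(7)² + cos(6)² ≈ 1.354, RHS = 1 → fails

2 of 5 pairs satisfy the claim.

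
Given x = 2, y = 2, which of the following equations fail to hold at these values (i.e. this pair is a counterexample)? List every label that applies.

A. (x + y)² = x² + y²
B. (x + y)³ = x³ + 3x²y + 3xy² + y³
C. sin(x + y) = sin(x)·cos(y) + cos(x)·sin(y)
Evaluating each claim at the given values:
A. LHS = 16, RHS = 8 → fails here (LHS ≠ RHS)
B. LHS = 64, RHS = 64 → holds here (LHS = RHS)
C. LHS = sin(4) ≈ -0.7568, RHS = 2·sin(2)·cos(2) ≈ -0.7568 → holds here (LHS = RHS)

Answer: A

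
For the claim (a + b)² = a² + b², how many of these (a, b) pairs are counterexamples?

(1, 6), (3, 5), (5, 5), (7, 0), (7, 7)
4

Testing each pair:
(1, 6): LHS = 49, RHS = 37 → counterexample
(3, 5): LHS = 64, RHS = 34 → counterexample
(5, 5): LHS = 100, RHS = 50 → counterexample
(7, 0): LHS = 49, RHS = 49 → satisfies claim
(7, 7): LHS = 196, RHS = 98 → counterexample

That makes 4 counterexamples.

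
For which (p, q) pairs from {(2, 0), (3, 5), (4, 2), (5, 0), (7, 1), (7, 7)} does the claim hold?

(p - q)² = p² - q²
Testing each pair:
(2, 0): LHS = 4, RHS = 4 → holds
(3, 5): LHS = 4, RHS = -16 → fails
(4, 2): LHS = 4, RHS = 12 → fails
(5, 0): LHS = 25, RHS = 25 → holds
(7, 1): LHS = 36, RHS = 48 → fails
(7, 7): LHS = 0, RHS = 0 → holds

3 of 6 pairs satisfy the claim.

Answer: (2, 0), (5, 0), (7, 7)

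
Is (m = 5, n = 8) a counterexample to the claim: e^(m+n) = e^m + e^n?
Substituting m = 5, n = 8:
LHS = e^(5+8) = e^13 ≈ 442413.4
RHS = e^5 + e^8 ≈ 3129

Since LHS ≠ RHS, this pair disproves the claim.

Answer: Yes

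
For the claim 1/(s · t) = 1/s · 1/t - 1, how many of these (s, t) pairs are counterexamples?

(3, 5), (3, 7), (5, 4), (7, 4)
4

Testing each pair:
(3, 5): LHS = 1/15, RHS = -14/15 → counterexample
(3, 7): LHS = 1/21, RHS = -20/21 → counterexample
(5, 4): LHS = 1/20, RHS = -19/20 → counterexample
(7, 4): LHS = 1/28, RHS = -27/28 → counterexample

That makes 4 counterexamples.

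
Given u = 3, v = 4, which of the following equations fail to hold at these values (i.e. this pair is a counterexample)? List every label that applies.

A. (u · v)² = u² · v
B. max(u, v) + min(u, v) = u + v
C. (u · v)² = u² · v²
Evaluating each claim at the given values:
A. LHS = 144, RHS = 36 → fails here (LHS ≠ RHS)
B. LHS = 7, RHS = 7 → holds here (LHS = RHS)
C. LHS = 144, RHS = 144 → holds here (LHS = RHS)

Answer: A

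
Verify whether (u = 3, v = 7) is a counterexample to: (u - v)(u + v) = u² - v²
No

Substituting u = 3, v = 7:
LHS = (3 - 7)(3 + 7) = -40
RHS = 3² - 7² = -40

The sides agree, so this pair does not disprove the claim.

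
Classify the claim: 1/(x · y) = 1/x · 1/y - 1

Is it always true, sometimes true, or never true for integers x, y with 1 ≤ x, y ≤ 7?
The claim fails for every pair in the range. For instance at (x, y) = (3, 4): LHS = 1/12, RHS = -11/12.

Answer: Never true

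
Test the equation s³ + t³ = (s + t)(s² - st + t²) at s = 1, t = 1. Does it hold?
Substituting s = 1, t = 1:

LHS = 1³ + 1³ = 2
RHS = (1 + 1)(1² - 1·1 + 1²) = 2

LHS = RHS, so the equation holds at this point.

Answer: Holds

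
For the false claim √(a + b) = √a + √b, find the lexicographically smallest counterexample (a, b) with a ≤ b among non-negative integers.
Substituting (1, 1) into the claim:
LHS = √(1 + 1) = √(2) ≈ 1.414
RHS = √1 + √1 = 2

Since LHS ≠ RHS, this pair disproves the claim, and no lexicographically smaller pair (a ≤ b, non-negative integers) does.

For instance (1, 5) is also a counterexample (LHS = √(6) ≈ 2.449, RHS = 1 + √(5) ≈ 3.236), but it's lexicographically larger.

Answer: (a, b) = (1, 1)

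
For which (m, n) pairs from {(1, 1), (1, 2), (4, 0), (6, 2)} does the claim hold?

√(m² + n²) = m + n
Testing each pair:
(1, 1): LHS = √(2) ≈ 1.414, RHS = 2 → fails
(1, 2): LHS = √(5) ≈ 2.236, RHS = 3 → fails
(4, 0): LHS = 4, RHS = 4 → holds
(6, 2): LHS = 2·√(10) ≈ 6.325, RHS = 8 → fails

1 of 4 pairs satisfies the claim.

Answer: (4, 0)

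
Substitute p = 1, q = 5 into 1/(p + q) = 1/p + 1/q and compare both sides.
LHS = 1/(1 + 5) = 1/6
RHS = 1/1 + 1/5 = 6/5

LHS ≠ RHS, so the equation does not hold here.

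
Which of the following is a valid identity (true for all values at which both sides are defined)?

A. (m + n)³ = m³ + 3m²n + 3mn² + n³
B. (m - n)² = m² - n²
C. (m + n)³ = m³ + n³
A

A: holds — e.g. at (1, 1), both sides equal 8.
B: fails at (3, 4) — LHS = 1, RHS = -7.
C: fails at (1, 2) — LHS = 27, RHS = 9.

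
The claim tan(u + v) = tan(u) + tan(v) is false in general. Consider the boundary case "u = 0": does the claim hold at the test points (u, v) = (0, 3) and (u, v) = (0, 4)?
Yes, holds at both test points

At (0, 3): LHS = tan(3) ≈ -0.1425, RHS = tan(3) ≈ -0.1425 → equal
At (0, 4): LHS = tan(4) ≈ 1.158, RHS = tan(4) ≈ 1.158 → equal

So the claim does hold at both of these boundary points, even though it is not an identity.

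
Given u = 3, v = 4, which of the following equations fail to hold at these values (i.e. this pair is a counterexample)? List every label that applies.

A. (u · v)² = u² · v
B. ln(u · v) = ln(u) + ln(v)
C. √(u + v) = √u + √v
A, C

Evaluating each claim at the given values:
A. LHS = 144, RHS = 36 → fails here (LHS ≠ RHS)
B. LHS = ln(12) ≈ 2.485, RHS = ln(3) + ln(4) ≈ 2.485 → holds here (LHS = RHS)
C. LHS = √(7) ≈ 2.646, RHS = √(3) + 2 ≈ 3.732 → fails here (LHS ≠ RHS)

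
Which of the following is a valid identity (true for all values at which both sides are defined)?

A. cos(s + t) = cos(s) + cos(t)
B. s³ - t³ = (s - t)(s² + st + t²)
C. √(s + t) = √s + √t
B

A: fails at (4, 5) — LHS = cos(9) ≈ -0.9111, RHS = cos(4) + cos(5) ≈ -0.37.
B: holds — e.g. at (4, 6), both sides equal -152.
C: fails at (2, 2) — LHS = 2, RHS = 2·√(2) ≈ 2.828.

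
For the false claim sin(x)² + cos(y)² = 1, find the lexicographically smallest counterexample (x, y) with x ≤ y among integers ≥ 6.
(x, y) = (6, 7)

At (6, 6): both sides equal 1, so it holds there.

Substituting (6, 7) into the claim:
LHS = sin(6)² + cos(7)² ≈ 0.6464
RHS = 1

Since LHS ≠ RHS, this pair disproves the claim, and no lexicographically smaller pair (x ≤ y, integers ≥ 6) does.

For instance (6, 8) is also a counterexample (LHS = cos(8)² + sin(6)² ≈ 0.09924, RHS = 1), but it's lexicographically larger.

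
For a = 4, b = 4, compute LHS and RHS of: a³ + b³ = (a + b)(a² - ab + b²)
LHS = 4³ + 4³ = 128
RHS = (4 + 4)(4² - 4·4 + 4²) = 128

LHS = RHS: the two sides agree.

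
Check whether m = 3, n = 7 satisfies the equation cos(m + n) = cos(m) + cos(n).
Fails

Substituting m = 3, n = 7:

LHS = cos(3 + 7) = cos(10) ≈ -0.8391
RHS = cos(3) + cos(7) ≈ -0.2361

LHS ≠ RHS, so the equation does not hold at this point.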